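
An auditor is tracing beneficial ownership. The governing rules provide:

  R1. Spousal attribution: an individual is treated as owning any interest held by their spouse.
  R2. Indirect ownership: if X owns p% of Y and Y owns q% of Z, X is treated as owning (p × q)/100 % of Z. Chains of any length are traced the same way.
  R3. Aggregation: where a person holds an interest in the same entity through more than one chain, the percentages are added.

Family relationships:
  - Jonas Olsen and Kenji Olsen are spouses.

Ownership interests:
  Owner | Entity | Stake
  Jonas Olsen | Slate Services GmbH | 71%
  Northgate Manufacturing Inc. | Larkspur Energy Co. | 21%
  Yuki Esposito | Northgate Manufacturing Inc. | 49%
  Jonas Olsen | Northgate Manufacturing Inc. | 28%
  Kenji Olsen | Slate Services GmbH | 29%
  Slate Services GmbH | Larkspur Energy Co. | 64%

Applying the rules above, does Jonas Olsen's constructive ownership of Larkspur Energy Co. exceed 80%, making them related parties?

No

By spousal attribution (R1), Jonas Olsen is treated as also owning Kenji Olsen's interest in Slate Services GmbH, giving 71% + 29% = 100%.
Chain via Northgate Manufacturing Inc. (R2): 28% × 21% = 5.88% of Larkspur Energy Co.
Chain via Slate Services GmbH (R2): 100% × 64% = 64% of Larkspur Energy Co.
Aggregating (R3): 5.88% + 64% = 69.88%.
69.88% does not exceed the 80% threshold, so Jonas is not a related party to Larkspur Energy Co.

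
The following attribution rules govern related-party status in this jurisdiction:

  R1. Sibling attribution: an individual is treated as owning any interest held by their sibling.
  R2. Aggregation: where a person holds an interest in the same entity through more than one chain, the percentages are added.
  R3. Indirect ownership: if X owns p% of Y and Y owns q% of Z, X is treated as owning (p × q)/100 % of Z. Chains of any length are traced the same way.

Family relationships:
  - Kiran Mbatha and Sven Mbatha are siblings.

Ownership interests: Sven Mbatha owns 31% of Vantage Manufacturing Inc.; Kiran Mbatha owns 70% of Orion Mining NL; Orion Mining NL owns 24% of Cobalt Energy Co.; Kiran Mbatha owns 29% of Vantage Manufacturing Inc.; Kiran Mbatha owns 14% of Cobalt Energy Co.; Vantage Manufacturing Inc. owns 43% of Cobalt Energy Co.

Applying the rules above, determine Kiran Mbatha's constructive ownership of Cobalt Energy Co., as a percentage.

By sibling attribution (R1), Kiran Mbatha is treated as also owning Sven Mbatha's interest in Vantage Manufacturing Inc, giving 29% + 31% = 60%.
Chain via Vantage Manufacturing Inc. (R3): 60% × 43% = 25.8% of Cobalt Energy Co.
Chain via Orion Mining NL (R3): 70% × 24% = 16.8% of Cobalt Energy Co.
Direct interest in Cobalt Energy Co: 14%.
Aggregating (R2): 25.8% + 16.8% + 14% = 56.6%.

56.6%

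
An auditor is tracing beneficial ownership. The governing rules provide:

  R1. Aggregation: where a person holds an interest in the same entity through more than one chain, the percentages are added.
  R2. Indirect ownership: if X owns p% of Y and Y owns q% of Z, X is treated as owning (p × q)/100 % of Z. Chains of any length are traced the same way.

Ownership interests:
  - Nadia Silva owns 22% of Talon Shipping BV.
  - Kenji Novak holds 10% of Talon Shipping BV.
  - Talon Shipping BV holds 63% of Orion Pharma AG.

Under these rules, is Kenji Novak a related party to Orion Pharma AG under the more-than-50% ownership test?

Chain via Talon Shipping BV (R2): 10% × 63% = 6.3% of Orion Pharma AG.
6.3% does not exceed the 50% threshold, so Kenji is not a related party to Orion Pharma AG.

No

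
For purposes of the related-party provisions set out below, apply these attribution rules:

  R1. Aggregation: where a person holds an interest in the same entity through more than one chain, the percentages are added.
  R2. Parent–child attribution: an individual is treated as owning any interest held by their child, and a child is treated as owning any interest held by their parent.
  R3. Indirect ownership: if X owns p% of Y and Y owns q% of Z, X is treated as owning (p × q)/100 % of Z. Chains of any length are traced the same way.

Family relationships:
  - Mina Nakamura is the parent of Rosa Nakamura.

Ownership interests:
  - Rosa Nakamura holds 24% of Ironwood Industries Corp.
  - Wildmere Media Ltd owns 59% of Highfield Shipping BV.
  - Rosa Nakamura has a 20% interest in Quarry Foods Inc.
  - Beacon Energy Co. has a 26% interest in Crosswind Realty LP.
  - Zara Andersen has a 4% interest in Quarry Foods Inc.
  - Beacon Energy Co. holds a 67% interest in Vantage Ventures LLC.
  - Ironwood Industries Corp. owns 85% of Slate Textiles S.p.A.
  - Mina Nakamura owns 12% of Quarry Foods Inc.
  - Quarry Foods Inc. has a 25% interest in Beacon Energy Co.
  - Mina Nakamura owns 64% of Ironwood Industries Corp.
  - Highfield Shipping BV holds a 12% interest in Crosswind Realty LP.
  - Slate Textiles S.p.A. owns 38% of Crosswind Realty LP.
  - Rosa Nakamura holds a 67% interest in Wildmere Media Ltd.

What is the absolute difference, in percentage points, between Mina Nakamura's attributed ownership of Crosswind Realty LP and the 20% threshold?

By parent–child attribution (R2), Mina Nakamura is treated as also owning Rosa Nakamura's interest in Ironwood Industries Corp, giving 64% + 24% = 88%.
By parent–child attribution (R2), Mina Nakamura is treated as also owning Rosa Nakamura's interest in Quarry Foods Inc, giving 12% + 20% = 32%.
By parent–child attribution (R2), Mina Nakamura is treated as owning Rosa Nakamura's 67% interest in Wildmere Media Ltd.
Chain via Ironwood Industries Corp. → Slate Textiles S.p.A. (R3): 88% × 85% × 38% = 28.424% of Crosswind Realty LP.
Chain via Quarry Foods Inc. → Beacon Energy Co. (R3): 32% × 25% × 26% = 2.08% of Crosswind Realty LP.
Chain via Wildmere Media Ltd → Highfield Shipping BV (R3): 67% × 59% × 12% = 4.7436% of Crosswind Realty LP.
Aggregating (R1): 28.424% + 2.08% + 4.7436% = 35.2476%.
35.2476% exceeds the 20% threshold by 15.2476 percentage points.

15.2476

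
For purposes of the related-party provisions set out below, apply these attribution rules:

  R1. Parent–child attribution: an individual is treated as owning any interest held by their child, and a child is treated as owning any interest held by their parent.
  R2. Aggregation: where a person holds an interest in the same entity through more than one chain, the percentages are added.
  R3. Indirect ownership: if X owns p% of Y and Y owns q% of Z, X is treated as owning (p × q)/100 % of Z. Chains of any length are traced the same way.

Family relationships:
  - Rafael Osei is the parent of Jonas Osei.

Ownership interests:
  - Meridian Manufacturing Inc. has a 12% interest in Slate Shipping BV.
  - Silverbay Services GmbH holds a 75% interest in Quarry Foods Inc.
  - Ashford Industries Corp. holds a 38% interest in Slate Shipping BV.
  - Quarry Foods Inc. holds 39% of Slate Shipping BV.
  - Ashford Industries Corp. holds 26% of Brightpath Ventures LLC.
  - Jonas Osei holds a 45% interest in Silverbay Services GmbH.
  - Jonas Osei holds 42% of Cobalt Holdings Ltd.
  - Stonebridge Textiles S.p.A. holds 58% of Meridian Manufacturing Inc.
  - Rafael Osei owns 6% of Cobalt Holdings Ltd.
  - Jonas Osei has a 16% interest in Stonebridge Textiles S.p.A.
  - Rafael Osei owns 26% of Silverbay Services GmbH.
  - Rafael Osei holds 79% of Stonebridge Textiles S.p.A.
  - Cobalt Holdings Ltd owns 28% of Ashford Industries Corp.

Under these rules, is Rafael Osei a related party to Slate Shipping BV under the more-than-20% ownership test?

By parent–child attribution (R1), Rafael Osei is treated as also owning Jonas Osei's interest in Stonebridge Textiles S.p.A, giving 79% + 16% = 95%.
By parent–child attribution (R1), Rafael Osei is treated as also owning Jonas Osei's interest in Cobalt Holdings Ltd, giving 6% + 42% = 48%.
By parent–child attribution (R1), Rafael Osei is treated as also owning Jonas Osei's interest in Silverbay Services GmbH, giving 26% + 45% = 71%.
Chain via Stonebridge Textiles S.p.A. → Meridian Manufacturing Inc. (R3): 95% × 58% × 12% = 6.612% of Slate Shipping BV.
Chain via Cobalt Holdings Ltd → Ashford Industries Corp. (R3): 48% × 28% × 38% = 5.1072% of Slate Shipping BV.
Chain via Silverbay Services GmbH → Quarry Foods Inc. (R3): 71% × 75% × 39% = 20.7675% of Slate Shipping BV.
Aggregating (R2): 6.612% + 5.1072% + 20.7675% = 32.4867%.
32.4867% exceeds the 20% threshold, so Rafael is a related party to Slate Shipping BV.

Yes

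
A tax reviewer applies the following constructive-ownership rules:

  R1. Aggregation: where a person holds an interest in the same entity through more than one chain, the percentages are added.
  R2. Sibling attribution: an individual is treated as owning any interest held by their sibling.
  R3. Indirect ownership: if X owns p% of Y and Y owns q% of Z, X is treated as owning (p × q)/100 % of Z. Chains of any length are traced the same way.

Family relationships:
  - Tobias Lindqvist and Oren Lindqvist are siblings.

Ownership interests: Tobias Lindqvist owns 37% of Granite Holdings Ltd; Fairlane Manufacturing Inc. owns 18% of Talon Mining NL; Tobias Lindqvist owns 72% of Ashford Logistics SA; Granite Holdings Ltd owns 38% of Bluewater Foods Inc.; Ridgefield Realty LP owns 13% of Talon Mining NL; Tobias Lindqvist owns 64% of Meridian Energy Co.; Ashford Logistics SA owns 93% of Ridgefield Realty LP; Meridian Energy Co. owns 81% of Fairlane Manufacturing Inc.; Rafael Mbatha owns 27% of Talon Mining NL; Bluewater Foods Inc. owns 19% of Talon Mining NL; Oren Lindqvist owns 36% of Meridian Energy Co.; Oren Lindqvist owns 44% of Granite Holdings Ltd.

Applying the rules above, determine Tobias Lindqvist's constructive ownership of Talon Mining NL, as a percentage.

29.133%

By sibling attribution (R2), Tobias Lindqvist is treated as also owning Oren Lindqvist's interest in Granite Holdings Ltd, giving 37% + 44% = 81%.
By sibling attribution (R2), Tobias Lindqvist is treated as also owning Oren Lindqvist's interest in Meridian Energy Co, giving 64% + 36% = 100%.
Chain via Granite Holdings Ltd → Bluewater Foods Inc. (R3): 81% × 38% × 19% = 5.8482% of Talon Mining NL.
Chain via Ashford Logistics SA → Ridgefield Realty LP (R3): 72% × 93% × 13% = 8.7048% of Talon Mining NL.
Chain via Meridian Energy Co. → Fairlane Manufacturing Inc. (R3): 100% × 81% × 18% = 14.58% of Talon Mining NL.
Aggregating (R1): 5.8482% + 8.7048% + 14.58% = 29.133%.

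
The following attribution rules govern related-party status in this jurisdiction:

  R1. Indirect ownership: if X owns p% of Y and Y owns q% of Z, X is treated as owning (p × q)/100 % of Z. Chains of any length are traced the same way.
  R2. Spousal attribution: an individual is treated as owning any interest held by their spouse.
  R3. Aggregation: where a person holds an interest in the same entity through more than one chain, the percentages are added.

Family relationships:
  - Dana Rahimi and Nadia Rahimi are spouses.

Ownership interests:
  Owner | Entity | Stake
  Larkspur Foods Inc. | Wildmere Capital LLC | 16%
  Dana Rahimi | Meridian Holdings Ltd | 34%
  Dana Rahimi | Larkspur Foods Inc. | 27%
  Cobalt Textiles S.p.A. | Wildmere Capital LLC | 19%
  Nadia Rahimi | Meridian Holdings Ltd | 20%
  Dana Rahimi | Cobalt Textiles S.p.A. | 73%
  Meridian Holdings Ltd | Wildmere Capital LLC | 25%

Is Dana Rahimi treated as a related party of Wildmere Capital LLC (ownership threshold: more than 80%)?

No

By spousal attribution (R2), Dana Rahimi is treated as also owning Nadia Rahimi's interest in Meridian Holdings Ltd, giving 34% + 20% = 54%.
Chain via Meridian Holdings Ltd (R1): 54% × 25% = 13.5% of Wildmere Capital LLC.
Chain via Larkspur Foods Inc. (R1): 27% × 16% = 4.32% of Wildmere Capital LLC.
Chain via Cobalt Textiles S.p.A. (R1): 73% × 19% = 13.87% of Wildmere Capital LLC.
Aggregating (R3): 13.5% + 4.32% + 13.87% = 31.69%.
31.69% does not exceed the 80% threshold, so Dana is not a related party to Wildmere Capital LLC.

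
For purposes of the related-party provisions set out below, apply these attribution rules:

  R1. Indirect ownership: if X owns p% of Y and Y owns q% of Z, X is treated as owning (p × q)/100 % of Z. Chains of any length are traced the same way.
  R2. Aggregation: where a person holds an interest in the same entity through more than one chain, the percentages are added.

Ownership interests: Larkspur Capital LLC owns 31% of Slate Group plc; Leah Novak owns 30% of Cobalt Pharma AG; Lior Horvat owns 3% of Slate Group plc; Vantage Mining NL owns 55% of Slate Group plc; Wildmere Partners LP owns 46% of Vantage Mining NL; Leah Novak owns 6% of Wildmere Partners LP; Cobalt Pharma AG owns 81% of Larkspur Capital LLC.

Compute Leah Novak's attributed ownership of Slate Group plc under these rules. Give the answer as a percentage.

Chain via Wildmere Partners LP → Vantage Mining NL (R1): 6% × 46% × 55% = 1.518% of Slate Group plc.
Chain via Cobalt Pharma AG → Larkspur Capital LLC (R1): 30% × 81% × 31% = 7.533% of Slate Group plc.
Aggregating (R2): 1.518% + 7.533% = 9.051%.

9.051%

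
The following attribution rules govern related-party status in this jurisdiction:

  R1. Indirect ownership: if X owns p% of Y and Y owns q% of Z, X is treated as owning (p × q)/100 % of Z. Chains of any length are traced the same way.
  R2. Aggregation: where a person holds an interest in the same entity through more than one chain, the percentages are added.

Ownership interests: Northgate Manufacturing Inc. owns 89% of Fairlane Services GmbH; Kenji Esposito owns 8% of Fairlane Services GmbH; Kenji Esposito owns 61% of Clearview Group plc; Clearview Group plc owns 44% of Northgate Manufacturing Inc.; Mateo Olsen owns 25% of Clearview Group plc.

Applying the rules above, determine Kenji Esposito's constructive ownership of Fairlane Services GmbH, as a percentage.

31.8876%

Chain via Clearview Group plc → Northgate Manufacturing Inc. (R1): 61% × 44% × 89% = 23.8876% of Fairlane Services GmbH.
Direct interest in Fairlane Services GmbH: 8%.
Aggregating (R2): 23.8876% + 8% = 31.8876%.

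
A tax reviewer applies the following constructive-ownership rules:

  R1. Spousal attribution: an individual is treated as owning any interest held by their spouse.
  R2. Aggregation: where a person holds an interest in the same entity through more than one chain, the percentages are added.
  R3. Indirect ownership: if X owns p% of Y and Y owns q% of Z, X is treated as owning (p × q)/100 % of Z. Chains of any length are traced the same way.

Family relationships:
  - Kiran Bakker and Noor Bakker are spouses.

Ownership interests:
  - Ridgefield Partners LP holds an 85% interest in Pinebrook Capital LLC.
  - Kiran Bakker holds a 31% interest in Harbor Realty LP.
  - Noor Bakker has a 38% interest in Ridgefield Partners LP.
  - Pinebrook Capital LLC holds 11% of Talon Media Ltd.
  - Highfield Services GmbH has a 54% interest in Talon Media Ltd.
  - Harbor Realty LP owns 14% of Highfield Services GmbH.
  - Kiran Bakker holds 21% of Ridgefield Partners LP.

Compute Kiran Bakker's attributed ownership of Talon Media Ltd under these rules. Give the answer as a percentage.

By spousal attribution (R1), Kiran Bakker is treated as also owning Noor Bakker's interest in Ridgefield Partners LP, giving 21% + 38% = 59%.
Chain via Harbor Realty LP → Highfield Services GmbH (R3): 31% × 14% × 54% = 2.3436% of Talon Media Ltd.
Chain via Ridgefield Partners LP → Pinebrook Capital LLC (R3): 59% × 85% × 11% = 5.5165% of Talon Media Ltd.
Aggregating (R2): 2.3436% + 5.5165% = 7.8601%.

7.8601%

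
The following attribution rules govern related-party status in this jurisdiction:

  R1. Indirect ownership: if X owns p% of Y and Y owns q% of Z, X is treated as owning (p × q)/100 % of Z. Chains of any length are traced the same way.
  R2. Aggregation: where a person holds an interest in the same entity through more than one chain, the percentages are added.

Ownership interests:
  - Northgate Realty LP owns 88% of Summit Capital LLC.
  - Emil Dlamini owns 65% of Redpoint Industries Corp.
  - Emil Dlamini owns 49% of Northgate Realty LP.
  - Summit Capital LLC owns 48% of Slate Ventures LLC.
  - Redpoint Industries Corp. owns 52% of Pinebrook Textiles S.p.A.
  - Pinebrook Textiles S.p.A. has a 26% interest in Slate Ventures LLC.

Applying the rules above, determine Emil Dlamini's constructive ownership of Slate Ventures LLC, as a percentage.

29.4856%

Chain via Northgate Realty LP → Summit Capital LLC (R1): 49% × 88% × 48% = 20.6976% of Slate Ventures LLC.
Chain via Redpoint Industries Corp. → Pinebrook Textiles S.p.A. (R1): 65% × 52% × 26% = 8.788% of Slate Ventures LLC.
Aggregating (R2): 20.6976% + 8.788% = 29.4856%.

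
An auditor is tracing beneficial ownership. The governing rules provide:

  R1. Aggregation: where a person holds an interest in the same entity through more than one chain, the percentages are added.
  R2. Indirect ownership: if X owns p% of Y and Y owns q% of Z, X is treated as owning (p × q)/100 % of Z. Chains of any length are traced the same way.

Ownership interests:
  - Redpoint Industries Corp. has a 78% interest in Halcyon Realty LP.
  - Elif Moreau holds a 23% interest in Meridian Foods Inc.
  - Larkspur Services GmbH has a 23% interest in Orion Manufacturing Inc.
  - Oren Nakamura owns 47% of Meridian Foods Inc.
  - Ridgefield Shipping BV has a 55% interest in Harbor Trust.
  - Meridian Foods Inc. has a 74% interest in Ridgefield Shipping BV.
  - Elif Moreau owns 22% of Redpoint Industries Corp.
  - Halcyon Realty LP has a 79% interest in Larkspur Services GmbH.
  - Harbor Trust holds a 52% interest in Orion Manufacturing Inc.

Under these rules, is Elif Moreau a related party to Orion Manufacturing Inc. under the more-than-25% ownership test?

No

Chain via Redpoint Industries Corp. → Halcyon Realty LP → Larkspur Services GmbH (R2): 22% × 78% × 79% × 23% = 3.117972% of Orion Manufacturing Inc.
Chain via Meridian Foods Inc. → Ridgefield Shipping BV → Harbor Trust (R2): 23% × 74% × 55% × 52% = 4.86772% of Orion Manufacturing Inc.
Aggregating (R1): 3.117972% + 4.86772% = 7.985692%.
7.985692% does not exceed the 25% threshold, so Elif is not a related party to Orion Manufacturing Inc.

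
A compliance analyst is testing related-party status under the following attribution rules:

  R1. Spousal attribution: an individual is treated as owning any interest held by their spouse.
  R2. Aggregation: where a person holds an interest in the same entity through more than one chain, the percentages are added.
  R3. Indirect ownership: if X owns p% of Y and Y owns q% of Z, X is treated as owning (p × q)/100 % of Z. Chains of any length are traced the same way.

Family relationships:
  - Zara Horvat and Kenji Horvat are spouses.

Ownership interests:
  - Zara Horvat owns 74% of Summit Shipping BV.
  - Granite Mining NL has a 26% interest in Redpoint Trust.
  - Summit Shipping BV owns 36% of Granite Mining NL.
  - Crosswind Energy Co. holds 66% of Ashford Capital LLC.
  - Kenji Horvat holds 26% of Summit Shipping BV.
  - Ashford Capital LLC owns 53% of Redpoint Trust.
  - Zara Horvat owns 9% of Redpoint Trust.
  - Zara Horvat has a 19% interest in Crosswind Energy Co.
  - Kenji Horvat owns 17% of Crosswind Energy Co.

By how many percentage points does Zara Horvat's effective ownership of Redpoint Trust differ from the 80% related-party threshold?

By spousal attribution (R1), Zara Horvat is treated as also owning Kenji Horvat's interest in Crosswind Energy Co, giving 19% + 17% = 36%.
By spousal attribution (R1), Zara Horvat is treated as also owning Kenji Horvat's interest in Summit Shipping BV, giving 74% + 26% = 100%.
Chain via Crosswind Energy Co. → Ashford Capital LLC (R3): 36% × 66% × 53% = 12.5928% of Redpoint Trust.
Chain via Summit Shipping BV → Granite Mining NL (R3): 100% × 36% × 26% = 9.36% of Redpoint Trust.
Direct interest in Redpoint Trust: 9%.
Aggregating (R2): 12.5928% + 9.36% + 9% = 30.9528%.
30.9528% falls short of the 80% threshold by 49.0472 percentage points.

49.0472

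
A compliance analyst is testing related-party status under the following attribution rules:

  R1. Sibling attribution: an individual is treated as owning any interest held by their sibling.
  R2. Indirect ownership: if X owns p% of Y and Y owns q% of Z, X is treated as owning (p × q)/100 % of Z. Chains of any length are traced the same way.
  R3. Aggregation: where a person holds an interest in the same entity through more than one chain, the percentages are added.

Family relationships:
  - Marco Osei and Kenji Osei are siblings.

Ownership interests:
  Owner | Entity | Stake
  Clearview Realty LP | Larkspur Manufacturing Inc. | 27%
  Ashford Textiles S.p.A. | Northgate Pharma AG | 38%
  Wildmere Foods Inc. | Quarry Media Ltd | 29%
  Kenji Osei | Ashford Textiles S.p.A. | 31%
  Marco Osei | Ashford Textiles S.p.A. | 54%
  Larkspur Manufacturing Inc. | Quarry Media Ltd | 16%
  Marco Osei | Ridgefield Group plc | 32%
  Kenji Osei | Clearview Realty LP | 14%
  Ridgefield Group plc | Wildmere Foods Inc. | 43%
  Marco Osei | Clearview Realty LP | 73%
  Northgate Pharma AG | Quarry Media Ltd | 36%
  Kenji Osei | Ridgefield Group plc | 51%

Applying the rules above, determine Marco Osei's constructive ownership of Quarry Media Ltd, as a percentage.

25.7365%

By sibling attribution (R1), Marco Osei is treated as also owning Kenji Osei's interest in Clearview Realty LP, giving 73% + 14% = 87%.
By sibling attribution (R1), Marco Osei is treated as also owning Kenji Osei's interest in Ashford Textiles S.p.A, giving 54% + 31% = 85%.
By sibling attribution (R1), Marco Osei is treated as also owning Kenji Osei's interest in Ridgefield Group plc, giving 32% + 51% = 83%.
Chain via Clearview Realty LP → Larkspur Manufacturing Inc. (R2): 87% × 27% × 16% = 3.7584% of Quarry Media Ltd.
Chain via Ashford Textiles S.p.A. → Northgate Pharma AG (R2): 85% × 38% × 36% = 11.628% of Quarry Media Ltd.
Chain via Ridgefield Group plc → Wildmere Foods Inc. (R2): 83% × 43% × 29% = 10.3501% of Quarry Media Ltd.
Aggregating (R3): 3.7584% + 11.628% + 10.3501% = 25.7365%.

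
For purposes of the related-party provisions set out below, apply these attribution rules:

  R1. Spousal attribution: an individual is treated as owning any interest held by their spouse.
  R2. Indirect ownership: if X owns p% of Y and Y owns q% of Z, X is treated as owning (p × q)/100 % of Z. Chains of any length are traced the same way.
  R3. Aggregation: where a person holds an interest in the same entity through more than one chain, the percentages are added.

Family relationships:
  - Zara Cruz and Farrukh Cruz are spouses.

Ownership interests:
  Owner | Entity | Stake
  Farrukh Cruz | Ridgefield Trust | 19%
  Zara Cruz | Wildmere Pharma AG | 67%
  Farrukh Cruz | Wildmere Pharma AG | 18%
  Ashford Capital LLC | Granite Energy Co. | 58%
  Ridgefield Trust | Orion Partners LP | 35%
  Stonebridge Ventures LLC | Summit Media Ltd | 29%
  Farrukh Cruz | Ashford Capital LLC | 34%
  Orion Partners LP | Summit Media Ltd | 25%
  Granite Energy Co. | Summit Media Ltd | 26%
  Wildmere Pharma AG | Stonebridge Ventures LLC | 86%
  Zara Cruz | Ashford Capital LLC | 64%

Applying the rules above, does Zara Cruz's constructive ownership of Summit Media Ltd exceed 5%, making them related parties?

Yes

By spousal attribution (R1), Zara Cruz is treated as also owning Farrukh Cruz's interest in Ashford Capital LLC, giving 64% + 34% = 98%.
By spousal attribution (R1), Zara Cruz is treated as also owning Farrukh Cruz's interest in Wildmere Pharma AG, giving 67% + 18% = 85%.
By spousal attribution (R1), Zara Cruz is treated as owning Farrukh Cruz's 19% interest in Ridgefield Trust.
Chain via Ashford Capital LLC → Granite Energy Co. (R2): 98% × 58% × 26% = 14.7784% of Summit Media Ltd.
Chain via Wildmere Pharma AG → Stonebridge Ventures LLC (R2): 85% × 86% × 29% = 21.199% of Summit Media Ltd.
Chain via Ridgefield Trust → Orion Partners LP (R2): 19% × 35% × 25% = 1.6625% of Summit Media Ltd.
Aggregating (R3): 14.7784% + 21.199% + 1.6625% = 37.6399%.
37.6399% exceeds the 5% threshold, so Zara is a related party to Summit Media Ltd.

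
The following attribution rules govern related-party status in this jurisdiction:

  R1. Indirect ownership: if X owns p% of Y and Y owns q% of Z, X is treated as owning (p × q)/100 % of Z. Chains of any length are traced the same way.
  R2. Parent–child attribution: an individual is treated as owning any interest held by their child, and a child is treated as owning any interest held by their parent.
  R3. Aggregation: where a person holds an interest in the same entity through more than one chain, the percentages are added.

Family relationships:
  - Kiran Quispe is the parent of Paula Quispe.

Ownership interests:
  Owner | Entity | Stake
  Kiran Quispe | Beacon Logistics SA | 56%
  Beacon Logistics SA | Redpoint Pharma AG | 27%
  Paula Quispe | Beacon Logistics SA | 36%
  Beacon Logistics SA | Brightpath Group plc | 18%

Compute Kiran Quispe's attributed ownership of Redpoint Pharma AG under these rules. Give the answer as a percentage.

By parent–child attribution (R2), Kiran Quispe is treated as also owning Paula Quispe's interest in Beacon Logistics SA, giving 56% + 36% = 92%.
Chain via Beacon Logistics SA (R1): 92% × 27% = 24.84% of Redpoint Pharma AG.

24.84%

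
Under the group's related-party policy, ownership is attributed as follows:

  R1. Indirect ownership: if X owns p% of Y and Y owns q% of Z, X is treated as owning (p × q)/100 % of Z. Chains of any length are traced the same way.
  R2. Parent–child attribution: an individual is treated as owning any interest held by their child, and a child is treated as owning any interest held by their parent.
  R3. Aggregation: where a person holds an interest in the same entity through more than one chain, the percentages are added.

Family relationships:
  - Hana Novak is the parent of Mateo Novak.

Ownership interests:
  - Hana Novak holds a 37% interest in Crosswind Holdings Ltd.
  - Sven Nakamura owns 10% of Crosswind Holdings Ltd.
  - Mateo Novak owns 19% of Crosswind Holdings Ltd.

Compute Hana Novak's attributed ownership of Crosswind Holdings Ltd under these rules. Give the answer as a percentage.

56%

By parent–child attribution (R2), Hana Novak is treated as also owning Mateo Novak's interest in Crosswind Holdings Ltd, giving 37% + 19% = 56%.
Direct interest in Crosswind Holdings Ltd: 56%.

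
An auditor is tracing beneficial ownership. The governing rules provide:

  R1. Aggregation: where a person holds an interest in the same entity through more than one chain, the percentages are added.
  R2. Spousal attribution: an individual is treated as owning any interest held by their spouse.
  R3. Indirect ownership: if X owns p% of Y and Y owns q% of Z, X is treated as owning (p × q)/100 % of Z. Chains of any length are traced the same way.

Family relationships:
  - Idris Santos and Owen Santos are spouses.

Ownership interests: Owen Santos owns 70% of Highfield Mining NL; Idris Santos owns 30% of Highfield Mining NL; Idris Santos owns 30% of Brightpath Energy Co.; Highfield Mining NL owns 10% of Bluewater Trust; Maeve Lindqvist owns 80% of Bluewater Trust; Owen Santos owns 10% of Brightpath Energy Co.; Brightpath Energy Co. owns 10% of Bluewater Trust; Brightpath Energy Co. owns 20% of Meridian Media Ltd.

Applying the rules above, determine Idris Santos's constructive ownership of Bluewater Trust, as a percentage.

By spousal attribution (R2), Idris Santos is treated as also owning Owen Santos's interest in Highfield Mining NL, giving 30% + 70% = 100%.
By spousal attribution (R2), Idris Santos is treated as also owning Owen Santos's interest in Brightpath Energy Co, giving 30% + 10% = 40%.
Chain via Highfield Mining NL (R3): 100% × 10% = 10% of Bluewater Trust.
Chain via Brightpath Energy Co. (R3): 40% × 10% = 4% of Bluewater Trust.
Aggregating (R1): 10% + 4% = 14%.

14%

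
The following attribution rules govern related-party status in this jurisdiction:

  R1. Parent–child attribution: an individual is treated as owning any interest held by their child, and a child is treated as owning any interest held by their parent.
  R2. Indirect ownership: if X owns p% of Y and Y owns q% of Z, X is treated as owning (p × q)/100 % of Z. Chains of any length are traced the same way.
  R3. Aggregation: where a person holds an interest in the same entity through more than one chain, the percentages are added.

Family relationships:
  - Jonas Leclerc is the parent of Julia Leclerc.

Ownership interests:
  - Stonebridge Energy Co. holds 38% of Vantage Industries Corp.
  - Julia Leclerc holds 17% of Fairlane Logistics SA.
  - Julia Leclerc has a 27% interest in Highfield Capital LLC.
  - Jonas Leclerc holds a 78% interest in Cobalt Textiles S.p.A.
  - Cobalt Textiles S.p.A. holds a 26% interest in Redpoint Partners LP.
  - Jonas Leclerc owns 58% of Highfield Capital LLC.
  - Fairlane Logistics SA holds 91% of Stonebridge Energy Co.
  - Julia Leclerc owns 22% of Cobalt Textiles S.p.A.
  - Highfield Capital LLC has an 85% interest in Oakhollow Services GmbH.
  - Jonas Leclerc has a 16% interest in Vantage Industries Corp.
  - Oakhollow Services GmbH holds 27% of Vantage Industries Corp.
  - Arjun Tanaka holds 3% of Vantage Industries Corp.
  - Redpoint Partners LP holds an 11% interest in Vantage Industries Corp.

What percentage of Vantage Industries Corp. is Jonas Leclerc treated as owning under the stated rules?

44.2461%

By parent–child attribution (R1), Jonas Leclerc is treated as also owning Julia Leclerc's interest in Cobalt Textiles S.p.A, giving 78% + 22% = 100%.
By parent–child attribution (R1), Jonas Leclerc is treated as also owning Julia Leclerc's interest in Highfield Capital LLC, giving 58% + 27% = 85%.
By parent–child attribution (R1), Jonas Leclerc is treated as owning Julia Leclerc's 17% interest in Fairlane Logistics SA.
Chain via Cobalt Textiles S.p.A. → Redpoint Partners LP (R2): 100% × 26% × 11% = 2.86% of Vantage Industries Corp.
Chain via Highfield Capital LLC → Oakhollow Services GmbH (R2): 85% × 85% × 27% = 19.5075% of Vantage Industries Corp.
Direct interest in Vantage Industries Corp: 16%.
Chain via Fairlane Logistics SA → Stonebridge Energy Co. (R2): 17% × 91% × 38% = 5.8786% of Vantage Industries Corp.
Aggregating (R3): 2.86% + 19.5075% + 16% + 5.8786% = 44.2461%.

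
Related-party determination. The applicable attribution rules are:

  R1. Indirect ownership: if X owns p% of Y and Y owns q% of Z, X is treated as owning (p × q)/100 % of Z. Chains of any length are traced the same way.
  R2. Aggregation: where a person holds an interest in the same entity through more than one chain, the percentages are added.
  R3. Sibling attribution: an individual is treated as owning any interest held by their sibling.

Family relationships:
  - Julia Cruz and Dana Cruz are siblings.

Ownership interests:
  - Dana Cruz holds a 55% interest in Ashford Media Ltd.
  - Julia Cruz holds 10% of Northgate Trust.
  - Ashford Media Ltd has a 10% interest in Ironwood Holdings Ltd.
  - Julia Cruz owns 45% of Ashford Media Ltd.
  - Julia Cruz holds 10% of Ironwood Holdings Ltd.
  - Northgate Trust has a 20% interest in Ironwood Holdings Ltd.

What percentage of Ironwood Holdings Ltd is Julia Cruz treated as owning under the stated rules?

22%

By sibling attribution (R3), Julia Cruz is treated as also owning Dana Cruz's interest in Ashford Media Ltd, giving 45% + 55% = 100%.
Chain via Ashford Media Ltd (R1): 100% × 10% = 10% of Ironwood Holdings Ltd.
Chain via Northgate Trust (R1): 10% × 20% = 2% of Ironwood Holdings Ltd.
Direct interest in Ironwood Holdings Ltd: 10%.
Aggregating (R2): 10% + 2% + 10% = 22%.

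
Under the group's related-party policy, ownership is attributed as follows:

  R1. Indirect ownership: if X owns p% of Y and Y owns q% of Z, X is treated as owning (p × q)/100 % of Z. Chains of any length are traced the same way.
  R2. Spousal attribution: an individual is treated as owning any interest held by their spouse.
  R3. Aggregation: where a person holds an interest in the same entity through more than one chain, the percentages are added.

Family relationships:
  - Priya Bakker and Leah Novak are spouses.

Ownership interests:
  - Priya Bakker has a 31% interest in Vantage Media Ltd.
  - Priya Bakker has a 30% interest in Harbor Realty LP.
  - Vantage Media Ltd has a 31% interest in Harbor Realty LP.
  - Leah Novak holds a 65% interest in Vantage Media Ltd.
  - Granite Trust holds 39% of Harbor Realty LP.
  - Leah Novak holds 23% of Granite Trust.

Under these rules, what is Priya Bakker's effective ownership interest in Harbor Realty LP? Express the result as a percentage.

68.73%

By spousal attribution (R2), Priya Bakker is treated as also owning Leah Novak's interest in Vantage Media Ltd, giving 31% + 65% = 96%.
By spousal attribution (R2), Priya Bakker is treated as owning Leah Novak's 23% interest in Granite Trust.
Chain via Vantage Media Ltd (R1): 96% × 31% = 29.76% of Harbor Realty LP.
Direct interest in Harbor Realty LP: 30%.
Chain via Granite Trust (R1): 23% × 39% = 8.97% of Harbor Realty LP.
Aggregating (R3): 29.76% + 30% + 8.97% = 68.73%.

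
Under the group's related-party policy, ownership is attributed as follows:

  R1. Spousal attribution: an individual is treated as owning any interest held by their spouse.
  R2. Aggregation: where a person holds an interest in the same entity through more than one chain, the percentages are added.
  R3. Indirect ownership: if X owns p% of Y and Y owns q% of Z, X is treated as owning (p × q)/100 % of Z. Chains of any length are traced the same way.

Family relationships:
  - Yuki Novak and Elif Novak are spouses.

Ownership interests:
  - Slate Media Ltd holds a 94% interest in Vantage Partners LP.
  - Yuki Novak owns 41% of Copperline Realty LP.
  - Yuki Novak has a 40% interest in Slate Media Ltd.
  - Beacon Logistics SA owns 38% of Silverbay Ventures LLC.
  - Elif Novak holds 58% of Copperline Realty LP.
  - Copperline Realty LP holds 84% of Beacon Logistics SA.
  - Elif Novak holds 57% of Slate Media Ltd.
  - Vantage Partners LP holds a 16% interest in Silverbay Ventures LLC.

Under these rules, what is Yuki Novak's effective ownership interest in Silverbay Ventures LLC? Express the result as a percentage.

46.1896%

By spousal attribution (R1), Yuki Novak is treated as also owning Elif Novak's interest in Slate Media Ltd, giving 40% + 57% = 97%.
By spousal attribution (R1), Yuki Novak is treated as also owning Elif Novak's interest in Copperline Realty LP, giving 41% + 58% = 99%.
Chain via Slate Media Ltd → Vantage Partners LP (R3): 97% × 94% × 16% = 14.5888% of Silverbay Ventures LLC.
Chain via Copperline Realty LP → Beacon Logistics SA (R3): 99% × 84% × 38% = 31.6008% of Silverbay Ventures LLC.
Aggregating (R2): 14.5888% + 31.6008% = 46.1896%.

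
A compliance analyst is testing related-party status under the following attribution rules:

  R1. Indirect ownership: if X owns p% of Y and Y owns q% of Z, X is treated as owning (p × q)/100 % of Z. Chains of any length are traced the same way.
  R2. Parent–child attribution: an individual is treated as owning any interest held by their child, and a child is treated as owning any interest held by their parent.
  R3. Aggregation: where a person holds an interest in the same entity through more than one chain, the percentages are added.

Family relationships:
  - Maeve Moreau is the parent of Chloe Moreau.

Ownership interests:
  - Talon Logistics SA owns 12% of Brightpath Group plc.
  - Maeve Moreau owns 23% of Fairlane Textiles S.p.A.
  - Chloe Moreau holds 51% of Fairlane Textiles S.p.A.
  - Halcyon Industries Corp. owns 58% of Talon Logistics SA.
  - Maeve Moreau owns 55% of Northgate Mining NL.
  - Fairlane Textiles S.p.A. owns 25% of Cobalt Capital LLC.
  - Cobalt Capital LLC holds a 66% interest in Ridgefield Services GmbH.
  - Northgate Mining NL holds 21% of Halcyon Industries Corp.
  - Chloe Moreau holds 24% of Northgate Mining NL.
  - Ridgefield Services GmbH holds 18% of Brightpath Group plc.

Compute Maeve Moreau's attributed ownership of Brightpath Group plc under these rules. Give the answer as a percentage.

3.352464%

By parent–child attribution (R2), Maeve Moreau is treated as also owning Chloe Moreau's interest in Northgate Mining NL, giving 55% + 24% = 79%.
By parent–child attribution (R2), Maeve Moreau is treated as also owning Chloe Moreau's interest in Fairlane Textiles S.p.A, giving 23% + 51% = 74%.
Chain via Northgate Mining NL → Halcyon Industries Corp. → Talon Logistics SA (R1): 79% × 21% × 58% × 12% = 1.154664% of Brightpath Group plc.
Chain via Fairlane Textiles S.p.A. → Cobalt Capital LLC → Ridgefield Services GmbH (R1): 74% × 25% × 66% × 18% = 2.1978% of Brightpath Group plc.
Aggregating (R3): 1.154664% + 2.1978% = 3.352464%.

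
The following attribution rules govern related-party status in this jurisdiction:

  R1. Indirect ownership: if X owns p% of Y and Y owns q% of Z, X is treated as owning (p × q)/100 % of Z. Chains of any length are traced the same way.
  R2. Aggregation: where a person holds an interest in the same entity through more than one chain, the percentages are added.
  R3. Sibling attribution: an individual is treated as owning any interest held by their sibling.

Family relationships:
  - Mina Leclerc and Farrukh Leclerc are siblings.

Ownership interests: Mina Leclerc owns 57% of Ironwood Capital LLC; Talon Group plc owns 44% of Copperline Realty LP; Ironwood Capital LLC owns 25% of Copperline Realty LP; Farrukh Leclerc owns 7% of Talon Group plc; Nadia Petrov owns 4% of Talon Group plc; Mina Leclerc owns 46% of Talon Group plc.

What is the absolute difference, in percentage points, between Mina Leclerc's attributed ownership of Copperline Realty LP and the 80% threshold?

By sibling attribution (R3), Mina Leclerc is treated as also owning Farrukh Leclerc's interest in Talon Group plc, giving 46% + 7% = 53%.
Chain via Talon Group plc (R1): 53% × 44% = 23.32% of Copperline Realty LP.
Chain via Ironwood Capital LLC (R1): 57% × 25% = 14.25% of Copperline Realty LP.
Aggregating (R2): 23.32% + 14.25% = 37.57%.
37.57% falls short of the 80% threshold by 42.43 percentage points.

42.43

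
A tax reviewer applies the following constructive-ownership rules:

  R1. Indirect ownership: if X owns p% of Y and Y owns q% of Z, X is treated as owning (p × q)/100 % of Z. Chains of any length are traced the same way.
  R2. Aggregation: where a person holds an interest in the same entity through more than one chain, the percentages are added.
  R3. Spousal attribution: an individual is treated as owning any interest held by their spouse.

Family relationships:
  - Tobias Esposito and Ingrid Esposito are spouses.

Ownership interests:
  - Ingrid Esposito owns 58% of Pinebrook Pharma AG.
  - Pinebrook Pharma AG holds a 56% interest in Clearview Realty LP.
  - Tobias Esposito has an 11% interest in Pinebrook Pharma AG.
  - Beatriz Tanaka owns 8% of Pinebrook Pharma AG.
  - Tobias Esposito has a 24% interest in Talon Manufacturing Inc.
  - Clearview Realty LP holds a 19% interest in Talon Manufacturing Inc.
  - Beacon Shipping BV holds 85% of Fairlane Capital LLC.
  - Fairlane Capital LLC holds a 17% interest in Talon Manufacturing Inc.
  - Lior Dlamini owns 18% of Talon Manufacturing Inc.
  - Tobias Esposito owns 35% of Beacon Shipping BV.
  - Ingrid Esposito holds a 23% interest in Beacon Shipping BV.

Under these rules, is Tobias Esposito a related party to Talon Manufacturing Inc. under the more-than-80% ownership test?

By spousal attribution (R3), Tobias Esposito is treated as also owning Ingrid Esposito's interest in Pinebrook Pharma AG, giving 11% + 58% = 69%.
By spousal attribution (R3), Tobias Esposito is treated as also owning Ingrid Esposito's interest in Beacon Shipping BV, giving 35% + 23% = 58%.
Chain via Pinebrook Pharma AG → Clearview Realty LP (R1): 69% × 56% × 19% = 7.3416% of Talon Manufacturing Inc.
Chain via Beacon Shipping BV → Fairlane Capital LLC (R1): 58% × 85% × 17% = 8.381% of Talon Manufacturing Inc.
Direct interest in Talon Manufacturing Inc: 24%.
Aggregating (R2): 7.3416% + 8.381% + 24% = 39.7226%.
39.7226% does not exceed the 80% threshold, so Tobias is not a related party to Talon Manufacturing Inc.

No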